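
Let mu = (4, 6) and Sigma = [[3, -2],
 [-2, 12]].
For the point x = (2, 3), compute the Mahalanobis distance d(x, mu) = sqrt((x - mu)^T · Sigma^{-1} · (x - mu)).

Step 1 — centre the observation: (x - mu) = (-2, -3).

Step 2 — invert Sigma. det(Sigma) = 3·12 - (-2)² = 32.
  Sigma^{-1} = (1/det) · [[d, -b], [-b, a]] = [[0.375, 0.0625],
 [0.0625, 0.0938]].

Step 3 — form the quadratic (x - mu)^T · Sigma^{-1} · (x - mu):
  Sigma^{-1} · (x - mu) = (-0.9375, -0.4062).
  (x - mu)^T · [Sigma^{-1} · (x - mu)] = (-2)·(-0.9375) + (-3)·(-0.4062) = 3.0938.

Step 4 — take square root: d = √(3.0938) ≈ 1.7589.

d(x, mu) = √(3.0938) ≈ 1.7589


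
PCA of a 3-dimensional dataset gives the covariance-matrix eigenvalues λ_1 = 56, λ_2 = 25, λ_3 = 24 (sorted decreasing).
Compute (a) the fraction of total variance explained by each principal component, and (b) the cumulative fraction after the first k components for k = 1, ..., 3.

Step 1 — total variance = trace(Sigma) = Σ λ_i = 56 + 25 + 24 = 105.

Step 2 — fraction explained by component i = λ_i / Σ λ:
  PC1: 56/105 = 0.5333
  PC2: 25/105 = 0.2381
  PC3: 24/105 = 0.2286

Step 3 — cumulative fraction after k components = (λ_1 + ... + λ_k) / Σ λ:
  k = 1: 56/105 = 0.5333
  k = 2: (56 + 25)/105 = 81/105 = 0.7714
  k = 3: (56 + 25 + 24)/105 = 105/105 = 1

Summary (fraction, with percent):

explained: PC1 0.5333 (53.33%), PC2 0.2381 (23.81%), PC3 0.2286 (22.86%);  cumulative: 0.5333, 0.7714, 1


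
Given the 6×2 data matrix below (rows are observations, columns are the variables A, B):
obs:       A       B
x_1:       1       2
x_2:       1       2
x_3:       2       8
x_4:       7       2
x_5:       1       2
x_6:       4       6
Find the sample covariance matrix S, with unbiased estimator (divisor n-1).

Step 1 — column means:
  mean(A) = (1 + 1 + 2 + 7 + 1 + 4) / 6 = 16/6 = 2.6667
  mean(B) = (2 + 2 + 8 + 2 + 2 + 6) / 6 = 22/6 = 3.6667

Step 2 — sample covariance S[i,j] = (1/(n-1)) · Σ_k (x_{k,i} - mean_i) · (x_{k,j} - mean_j), with n-1 = 5.
  S[A,A] = ((-1.6667)·(-1.6667) + (-1.6667)·(-1.6667) + (-0.6667)·(-0.6667) + (4.3333)·(4.3333) + (-1.6667)·(-1.6667) + (1.3333)·(1.3333)) / 5 = 29.3333/5 = 5.8667
  S[A,B] = ((-1.6667)·(-1.6667) + (-1.6667)·(-1.6667) + (-0.6667)·(4.3333) + (4.3333)·(-1.6667) + (-1.6667)·(-1.6667) + (1.3333)·(2.3333)) / 5 = 1.3333/5 = 0.2667
  S[B,B] = ((-1.6667)·(-1.6667) + (-1.6667)·(-1.6667) + (4.3333)·(4.3333) + (-1.6667)·(-1.6667) + (-1.6667)·(-1.6667) + (2.3333)·(2.3333)) / 5 = 35.3333/5 = 7.0667

S is symmetric (S[j,i] = S[i,j]). Assembling:

S = [[5.8667, 0.2667],
 [0.2667, 7.0667]]


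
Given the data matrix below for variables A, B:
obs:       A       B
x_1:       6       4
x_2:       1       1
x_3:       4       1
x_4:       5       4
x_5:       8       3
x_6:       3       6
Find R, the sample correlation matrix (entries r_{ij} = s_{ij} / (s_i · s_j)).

Step 1 — column means:
  mean(A) = (6 + 1 + 4 + 5 + 8 + 3) / 6 = 27/6 = 4.5
  mean(B) = (4 + 1 + 1 + 4 + 3 + 6) / 6 = 19/6 = 3.1667

Step 2 — sample variances and covariances s[i,j] = (1/(n-1)) · Σ_k (x_{k,i} - mean_i) · (x_{k,j} - mean_j), with n-1 = 5:
  s[A,A] = ((1.5)·(1.5) + (-3.5)·(-3.5) + (-0.5)·(-0.5) + (0.5)·(0.5) + (3.5)·(3.5) + (-1.5)·(-1.5)) / 5 = 29.5/5 = 5.9
  s[A,B] = ((1.5)·(0.8333) + (-3.5)·(-2.1667) + (-0.5)·(-2.1667) + (0.5)·(0.8333) + (3.5)·(-0.1667) + (-1.5)·(2.8333)) / 5 = 5.5/5 = 1.1
  s[B,B] = ((0.8333)·(0.8333) + (-2.1667)·(-2.1667) + (-2.1667)·(-2.1667) + (0.8333)·(0.8333) + (-0.1667)·(-0.1667) + (2.8333)·(2.8333)) / 5 = 18.8333/5 = 3.7667
  Sample standard deviations s_i = √(s[i,i]):
  s(A) = √(5.9) = 2.429
  s(B) = √(3.7667) = 1.9408

Step 3 — r_{ij} = s_{ij} / (s_i · s_j):
  r[A,A] = 1 (diagonal).
  r[A,B] = 1.1 / (2.429 · 1.9408) = 1.1 / 4.7142 = 0.2333
  r[B,B] = 1 (diagonal).

R is symmetric with unit diagonal. Assembling:

R = [[1, 0.2333],
 [0.2333, 1]]


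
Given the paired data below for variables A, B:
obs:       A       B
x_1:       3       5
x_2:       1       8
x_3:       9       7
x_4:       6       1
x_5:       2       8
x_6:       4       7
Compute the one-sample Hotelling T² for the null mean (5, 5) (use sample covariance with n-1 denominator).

Step 1 — sample mean vector:
  mean(A) = (3 + 1 + 9 + 6 + 2 + 4) / 6 = 25/6 = 4.1667
  mean(B) = (5 + 8 + 7 + 1 + 8 + 7) / 6 = 36/6 = 6
  x̄ = (4.1667, 6),  deviation x̄ - mu_0 = (4.1667, 6) - (5, 5) = (-0.8333, 1).

Step 2 — sample covariance matrix, S[i,j] = (1/(n-1)) · Σ_k (x_{k,i} - mean_i) · (x_{k,j} - mean_j), divisor n-1 = 5:
  S[A,A] = ((-1.1667)·(-1.1667) + (-3.1667)·(-3.1667) + (4.8333)·(4.8333) + (1.8333)·(1.8333) + (-2.1667)·(-2.1667) + (-0.1667)·(-0.1667)) / 5 = 42.8333/5 = 8.5667
  S[A,B] = ((-1.1667)·(-1) + (-3.1667)·(2) + (4.8333)·(1) + (1.8333)·(-5) + (-2.1667)·(2) + (-0.1667)·(1)) / 5 = -14/5 = -2.8
  S[B,B] = ((-1)·(-1) + (2)·(2) + (1)·(1) + (-5)·(-5) + (2)·(2) + (1)·(1)) / 5 = 36/5 = 7.2
  S = [[8.5667, -2.8],
 [-2.8, 7.2]].

Step 3 — invert S. det(S) = 8.5667·7.2 - (-2.8)² = 53.84.
  S^{-1} = (1/det) · [[d, -b], [-b, a]] = [[0.1337, 0.052],
 [0.052, 0.1591]].

Step 4 — quadratic form (x̄ - mu_0)^T · S^{-1} · (x̄ - mu_0):
  S^{-1} · (x̄ - mu_0) = (-0.0594, 0.1158),
  (x̄ - mu_0)^T · [...] = (-0.8333)·(-0.0594) + (1)·(0.1158) = 0.1653.

Step 5 — scale by n: T² = 6 · 0.1653 = 0.9918.

T² ≈ 0.9918


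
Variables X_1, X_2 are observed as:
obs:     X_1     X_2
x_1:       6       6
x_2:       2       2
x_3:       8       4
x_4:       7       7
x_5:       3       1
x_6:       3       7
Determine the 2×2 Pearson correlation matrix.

Step 1 — column means:
  mean(X_1) = (6 + 2 + 8 + 7 + 3 + 3) / 6 = 29/6 = 4.8333
  mean(X_2) = (6 + 2 + 4 + 7 + 1 + 7) / 6 = 27/6 = 4.5

Step 2 — sample variances and covariances s[i,j] = (1/(n-1)) · Σ_k (x_{k,i} - mean_i) · (x_{k,j} - mean_j), with n-1 = 5:
  s[X_1,X_1] = ((1.1667)·(1.1667) + (-2.8333)·(-2.8333) + (3.1667)·(3.1667) + (2.1667)·(2.1667) + (-1.8333)·(-1.8333) + (-1.8333)·(-1.8333)) / 5 = 30.8333/5 = 6.1667
  s[X_1,X_2] = ((1.1667)·(1.5) + (-2.8333)·(-2.5) + (3.1667)·(-0.5) + (2.1667)·(2.5) + (-1.8333)·(-3.5) + (-1.8333)·(2.5)) / 5 = 14.5/5 = 2.9
  s[X_2,X_2] = ((1.5)·(1.5) + (-2.5)·(-2.5) + (-0.5)·(-0.5) + (2.5)·(2.5) + (-3.5)·(-3.5) + (2.5)·(2.5)) / 5 = 33.5/5 = 6.7
  Sample standard deviations s_i = √(s[i,i]):
  s(X_1) = √(6.1667) = 2.4833
  s(X_2) = √(6.7) = 2.5884

Step 3 — r_{ij} = s_{ij} / (s_i · s_j):
  r[X_1,X_1] = 1 (diagonal).
  r[X_1,X_2] = 2.9 / (2.4833 · 2.5884) = 2.9 / 6.4278 = 0.4512
  r[X_2,X_2] = 1 (diagonal).

R is symmetric with unit diagonal. Assembling:

R = [[1, 0.4512],
 [0.4512, 1]]


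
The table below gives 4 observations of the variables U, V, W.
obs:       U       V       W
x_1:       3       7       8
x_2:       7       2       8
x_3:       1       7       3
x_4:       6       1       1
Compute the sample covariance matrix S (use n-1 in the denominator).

Step 1 — column means:
  mean(U) = (3 + 7 + 1 + 6) / 4 = 17/4 = 4.25
  mean(V) = (7 + 2 + 7 + 1) / 4 = 17/4 = 4.25
  mean(W) = (8 + 8 + 3 + 1) / 4 = 20/4 = 5

Step 2 — sample covariance S[i,j] = (1/(n-1)) · Σ_k (x_{k,i} - mean_i) · (x_{k,j} - mean_j), with n-1 = 3.
  S[U,U] = ((-1.25)·(-1.25) + (2.75)·(2.75) + (-3.25)·(-3.25) + (1.75)·(1.75)) / 3 = 22.75/3 = 7.5833
  S[U,V] = ((-1.25)·(2.75) + (2.75)·(-2.25) + (-3.25)·(2.75) + (1.75)·(-3.25)) / 3 = -24.25/3 = -8.0833
  S[U,W] = ((-1.25)·(3) + (2.75)·(3) + (-3.25)·(-2) + (1.75)·(-4)) / 3 = 4/3 = 1.3333
  S[V,V] = ((2.75)·(2.75) + (-2.25)·(-2.25) + (2.75)·(2.75) + (-3.25)·(-3.25)) / 3 = 30.75/3 = 10.25
  S[V,W] = ((2.75)·(3) + (-2.25)·(3) + (2.75)·(-2) + (-3.25)·(-4)) / 3 = 9/3 = 3
  S[W,W] = ((3)·(3) + (3)·(3) + (-2)·(-2) + (-4)·(-4)) / 3 = 38/3 = 12.6667

S is symmetric (S[j,i] = S[i,j]). Assembling:

S = [[7.5833, -8.0833, 1.3333],
 [-8.0833, 10.25, 3],
 [1.3333, 3, 12.6667]]


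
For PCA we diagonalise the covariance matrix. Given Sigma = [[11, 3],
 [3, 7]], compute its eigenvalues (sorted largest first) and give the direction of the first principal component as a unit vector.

Step 1 — characteristic polynomial of 2×2 Sigma:
  det(Sigma - λI) = λ² - trace · λ + det = 0.
  trace = 11 + 7 = 18, det = 11·7 - (3)² = 68.
Step 2 — discriminant:
  Δ = trace² - 4·det = 324 - 272 = 52.
Step 3 — eigenvalues:
  λ = (trace ± √Δ)/2 = (18 ± 7.2111)/2,
  λ_1 = 12.6056,  λ_2 = 5.3944.

Step 4 — unit eigenvector for λ_1: solve (Sigma - λ_1 I)v = 0. First row:
  (11 - 12.6056)·v_x + (3)·v_y = 0, i.e. (-1.6056)·v_x + (3)·v_y = 0,
  so v ∝ (b, λ_1 - a) = (3, 1.6056) = u.
  ||u|| = √((3)² + (1.6056)²) = √(11.5778) ≈ 3.4026,
  v_1 = u/||u|| ≈ (0.8817, 0.4719) (||v_1|| = 1).

λ_1 = 12.6056,  λ_2 = 5.3944;  v_1 ≈ (0.8817, 0.4719)


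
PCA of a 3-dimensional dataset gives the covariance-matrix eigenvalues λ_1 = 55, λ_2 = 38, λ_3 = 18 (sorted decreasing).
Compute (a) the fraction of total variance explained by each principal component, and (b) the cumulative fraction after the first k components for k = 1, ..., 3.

Step 1 — total variance = trace(Sigma) = Σ λ_i = 55 + 38 + 18 = 111.

Step 2 — fraction explained by component i = λ_i / Σ λ:
  PC1: 55/111 = 0.4955
  PC2: 38/111 = 0.3423
  PC3: 18/111 = 0.1622

Step 3 — cumulative fraction after k components = (λ_1 + ... + λ_k) / Σ λ:
  k = 1: 55/111 = 0.4955
  k = 2: (55 + 38)/111 = 93/111 = 0.8378
  k = 3: (55 + 38 + 18)/111 = 111/111 = 1

Summary (fraction, with percent):

explained: PC1 0.4955 (49.55%), PC2 0.3423 (34.23%), PC3 0.1622 (16.22%);  cumulative: 0.4955, 0.8378, 1


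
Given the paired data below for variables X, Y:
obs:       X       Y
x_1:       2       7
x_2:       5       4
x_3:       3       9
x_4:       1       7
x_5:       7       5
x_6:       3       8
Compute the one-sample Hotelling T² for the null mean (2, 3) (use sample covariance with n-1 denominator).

Step 1 — sample mean vector:
  mean(X) = (2 + 5 + 3 + 1 + 7 + 3) / 6 = 21/6 = 3.5
  mean(Y) = (7 + 4 + 9 + 7 + 5 + 8) / 6 = 40/6 = 6.6667
  x̄ = (3.5, 6.6667),  deviation x̄ - mu_0 = (3.5, 6.6667) - (2, 3) = (1.5, 3.6667).

Step 2 — sample covariance matrix, S[i,j] = (1/(n-1)) · Σ_k (x_{k,i} - mean_i) · (x_{k,j} - mean_j), divisor n-1 = 5:
  S[X,X] = ((-1.5)·(-1.5) + (1.5)·(1.5) + (-0.5)·(-0.5) + (-2.5)·(-2.5) + (3.5)·(3.5) + (-0.5)·(-0.5)) / 5 = 23.5/5 = 4.7
  S[X,Y] = ((-1.5)·(0.3333) + (1.5)·(-2.6667) + (-0.5)·(2.3333) + (-2.5)·(0.3333) + (3.5)·(-1.6667) + (-0.5)·(1.3333)) / 5 = -13/5 = -2.6
  S[Y,Y] = ((0.3333)·(0.3333) + (-2.6667)·(-2.6667) + (2.3333)·(2.3333) + (0.3333)·(0.3333) + (-1.6667)·(-1.6667) + (1.3333)·(1.3333)) / 5 = 17.3333/5 = 3.4667
  S = [[4.7, -2.6],
 [-2.6, 3.4667]].

Step 3 — invert S. det(S) = 4.7·3.4667 - (-2.6)² = 9.5333.
  S^{-1} = (1/det) · [[d, -b], [-b, a]] = [[0.3636, 0.2727],
 [0.2727, 0.493]].

Step 4 — quadratic form (x̄ - mu_0)^T · S^{-1} · (x̄ - mu_0):
  S^{-1} · (x̄ - mu_0) = (1.5455, 2.2168),
  (x̄ - mu_0)^T · [...] = (1.5)·(1.5455) + (3.6667)·(2.2168) = 10.4464.

Step 5 — scale by n: T² = 6 · 10.4464 = 62.6783.

T² ≈ 62.6783


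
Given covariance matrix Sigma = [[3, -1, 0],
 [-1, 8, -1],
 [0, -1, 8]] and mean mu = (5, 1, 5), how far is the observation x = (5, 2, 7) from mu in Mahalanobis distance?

Step 1 — centre the observation: (x - mu) = (0, 1, 2).

Step 2 — invert Sigma (cofactor / det for 3×3, or solve directly):
  Sigma^{-1} = [[0.3481, 0.0442, 0.0055],
 [0.0442, 0.1326, 0.0166],
 [0.0055, 0.0166, 0.1271]].

Step 3 — form the quadratic (x - mu)^T · Sigma^{-1} · (x - mu):
  Sigma^{-1} · (x - mu) = (0.0552, 0.1657, 0.2707).
  (x - mu)^T · [Sigma^{-1} · (x - mu)] = (0)·(0.0552) + (1)·(0.1657) + (2)·(0.2707) = 0.7072.

Step 4 — take square root: d = √(0.7072) ≈ 0.8409.

d(x, mu) = √(0.7072) ≈ 0.8409


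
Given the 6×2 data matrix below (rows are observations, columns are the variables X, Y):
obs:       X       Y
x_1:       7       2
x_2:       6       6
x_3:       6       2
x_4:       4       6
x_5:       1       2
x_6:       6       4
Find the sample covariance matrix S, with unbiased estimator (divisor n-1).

Step 1 — column means:
  mean(X) = (7 + 6 + 6 + 4 + 1 + 6) / 6 = 30/6 = 5
  mean(Y) = (2 + 6 + 2 + 6 + 2 + 4) / 6 = 22/6 = 3.6667

Step 2 — sample covariance S[i,j] = (1/(n-1)) · Σ_k (x_{k,i} - mean_i) · (x_{k,j} - mean_j), with n-1 = 5.
  S[X,X] = ((2)·(2) + (1)·(1) + (1)·(1) + (-1)·(-1) + (-4)·(-4) + (1)·(1)) / 5 = 24/5 = 4.8
  S[X,Y] = ((2)·(-1.6667) + (1)·(2.3333) + (1)·(-1.6667) + (-1)·(2.3333) + (-4)·(-1.6667) + (1)·(0.3333)) / 5 = 2/5 = 0.4
  S[Y,Y] = ((-1.6667)·(-1.6667) + (2.3333)·(2.3333) + (-1.6667)·(-1.6667) + (2.3333)·(2.3333) + (-1.6667)·(-1.6667) + (0.3333)·(0.3333)) / 5 = 19.3333/5 = 3.8667

S is symmetric (S[j,i] = S[i,j]). Assembling:

S = [[4.8, 0.4],
 [0.4, 3.8667]]


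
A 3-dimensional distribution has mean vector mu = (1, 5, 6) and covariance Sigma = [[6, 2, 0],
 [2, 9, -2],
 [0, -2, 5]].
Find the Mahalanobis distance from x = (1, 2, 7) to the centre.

Step 1 — centre the observation: (x - mu) = (0, -3, 1).

Step 2 — invert Sigma (cofactor / det for 3×3, or solve directly):
  Sigma^{-1} = [[0.1814, -0.0442, -0.0177],
 [-0.0442, 0.1327, 0.0531],
 [-0.0177, 0.0531, 0.2212]].

Step 3 — form the quadratic (x - mu)^T · Sigma^{-1} · (x - mu):
  Sigma^{-1} · (x - mu) = (0.115, -0.3451, 0.0619).
  (x - mu)^T · [Sigma^{-1} · (x - mu)] = (0)·(0.115) + (-3)·(-0.3451) + (1)·(0.0619) = 1.0973.

Step 4 — take square root: d = √(1.0973) ≈ 1.0475.

d(x, mu) = √(1.0973) ≈ 1.0475


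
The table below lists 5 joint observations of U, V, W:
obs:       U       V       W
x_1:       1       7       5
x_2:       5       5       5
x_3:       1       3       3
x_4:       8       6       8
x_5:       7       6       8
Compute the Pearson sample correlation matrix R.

Step 1 — column means:
  mean(U) = (1 + 5 + 1 + 8 + 7) / 5 = 22/5 = 4.4
  mean(V) = (7 + 5 + 3 + 6 + 6) / 5 = 27/5 = 5.4
  mean(W) = (5 + 5 + 3 + 8 + 8) / 5 = 29/5 = 5.8

Step 2 — sample variances and covariances s[i,j] = (1/(n-1)) · Σ_k (x_{k,i} - mean_i) · (x_{k,j} - mean_j), with n-1 = 4:
  s[U,U] = ((-3.4)·(-3.4) + (0.6)·(0.6) + (-3.4)·(-3.4) + (3.6)·(3.6) + (2.6)·(2.6)) / 4 = 43.2/4 = 10.8
  s[U,V] = ((-3.4)·(1.6) + (0.6)·(-0.4) + (-3.4)·(-2.4) + (3.6)·(0.6) + (2.6)·(0.6)) / 4 = 6.2/4 = 1.55
  s[U,W] = ((-3.4)·(-0.8) + (0.6)·(-0.8) + (-3.4)·(-2.8) + (3.6)·(2.2) + (2.6)·(2.2)) / 4 = 25.4/4 = 6.35
  s[V,V] = ((1.6)·(1.6) + (-0.4)·(-0.4) + (-2.4)·(-2.4) + (0.6)·(0.6) + (0.6)·(0.6)) / 4 = 9.2/4 = 2.3
  s[V,W] = ((1.6)·(-0.8) + (-0.4)·(-0.8) + (-2.4)·(-2.8) + (0.6)·(2.2) + (0.6)·(2.2)) / 4 = 8.4/4 = 2.1
  s[W,W] = ((-0.8)·(-0.8) + (-0.8)·(-0.8) + (-2.8)·(-2.8) + (2.2)·(2.2) + (2.2)·(2.2)) / 4 = 18.8/4 = 4.7
  Sample standard deviations s_i = √(s[i,i]):
  s(U) = √(10.8) = 3.2863
  s(V) = √(2.3) = 1.5166
  s(W) = √(4.7) = 2.1679

Step 3 — r_{ij} = s_{ij} / (s_i · s_j):
  r[U,U] = 1 (diagonal).
  r[U,V] = 1.55 / (3.2863 · 1.5166) = 1.55 / 4.984 = 0.311
  r[U,W] = 6.35 / (3.2863 · 2.1679) = 6.35 / 7.1246 = 0.8913
  r[V,V] = 1 (diagonal).
  r[V,W] = 2.1 / (1.5166 · 2.1679) = 2.1 / 3.2879 = 0.6387
  r[W,W] = 1 (diagonal).

R is symmetric with unit diagonal. Assembling:

R = [[1, 0.311, 0.8913],
 [0.311, 1, 0.6387],
 [0.8913, 0.6387, 1]]


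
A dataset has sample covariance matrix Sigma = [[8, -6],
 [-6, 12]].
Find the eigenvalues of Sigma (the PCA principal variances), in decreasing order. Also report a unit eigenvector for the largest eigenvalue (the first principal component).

Step 1 — characteristic polynomial of 2×2 Sigma:
  det(Sigma - λI) = λ² - trace · λ + det = 0.
  trace = 8 + 12 = 20, det = 8·12 - (-6)² = 60.
Step 2 — discriminant:
  Δ = trace² - 4·det = 400 - 240 = 160.
Step 3 — eigenvalues:
  λ = (trace ± √Δ)/2 = (20 ± 12.6491)/2,
  λ_1 = 16.3246,  λ_2 = 3.6754.

Step 4 — unit eigenvector for λ_1: solve (Sigma - λ_1 I)v = 0. First row:
  (8 - 16.3246)·v_x + (-6)·v_y = 0, i.e. (-8.3246)·v_x + (-6)·v_y = 0,
  so v ∝ (b, λ_1 - a) = (-6, 8.3246); multiply by -1 so the first entry is positive: u = (6, -8.3246).
  ||u|| = √((6)² + (-8.3246)²) = √(105.2982) ≈ 10.2615,
  v_1 = u/||u|| ≈ (0.5847, -0.8112) (||v_1|| = 1).

λ_1 = 16.3246,  λ_2 = 3.6754;  v_1 ≈ (0.5847, -0.8112)


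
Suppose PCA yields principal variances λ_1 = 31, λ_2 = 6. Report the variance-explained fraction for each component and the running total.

Step 1 — total variance = trace(Sigma) = Σ λ_i = 31 + 6 = 37.

Step 2 — fraction explained by component i = λ_i / Σ λ:
  PC1: 31/37 = 0.8378
  PC2: 6/37 = 0.1622

Step 3 — cumulative fraction after k components = (λ_1 + ... + λ_k) / Σ λ:
  k = 1: 31/37 = 0.8378
  k = 2: (31 + 6)/37 = 37/37 = 1

Summary (fraction, with percent):

explained: PC1 0.8378 (83.78%), PC2 0.1622 (16.22%);  cumulative: 0.8378, 1


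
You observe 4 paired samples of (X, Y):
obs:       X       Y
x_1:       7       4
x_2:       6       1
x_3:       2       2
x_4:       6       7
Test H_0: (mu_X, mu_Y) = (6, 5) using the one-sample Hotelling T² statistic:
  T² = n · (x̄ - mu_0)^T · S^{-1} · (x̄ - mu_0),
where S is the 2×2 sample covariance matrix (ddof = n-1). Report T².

Step 1 — sample mean vector:
  mean(X) = (7 + 6 + 2 + 6) / 4 = 21/4 = 5.25
  mean(Y) = (4 + 1 + 2 + 7) / 4 = 14/4 = 3.5
  x̄ = (5.25, 3.5),  deviation x̄ - mu_0 = (5.25, 3.5) - (6, 5) = (-0.75, -1.5).

Step 2 — sample covariance matrix, S[i,j] = (1/(n-1)) · Σ_k (x_{k,i} - mean_i) · (x_{k,j} - mean_j), divisor n-1 = 3:
  S[X,X] = ((1.75)·(1.75) + (0.75)·(0.75) + (-3.25)·(-3.25) + (0.75)·(0.75)) / 3 = 14.75/3 = 4.9167
  S[X,Y] = ((1.75)·(0.5) + (0.75)·(-2.5) + (-3.25)·(-1.5) + (0.75)·(3.5)) / 3 = 6.5/3 = 2.1667
  S[Y,Y] = ((0.5)·(0.5) + (-2.5)·(-2.5) + (-1.5)·(-1.5) + (3.5)·(3.5)) / 3 = 21/3 = 7
  S = [[4.9167, 2.1667],
 [2.1667, 7]].

Step 3 — invert S. det(S) = 4.9167·7 - (2.1667)² = 29.7222.
  S^{-1} = (1/det) · [[d, -b], [-b, a]] = [[0.2355, -0.0729],
 [-0.0729, 0.1654]].

Step 4 — quadratic form (x̄ - mu_0)^T · S^{-1} · (x̄ - mu_0):
  S^{-1} · (x̄ - mu_0) = (-0.0673, -0.1935),
  (x̄ - mu_0)^T · [...] = (-0.75)·(-0.0673) + (-1.5)·(-0.1935) = 0.3407.

Step 5 — scale by n: T² = 4 · 0.3407 = 1.3626.

T² ≈ 1.3626


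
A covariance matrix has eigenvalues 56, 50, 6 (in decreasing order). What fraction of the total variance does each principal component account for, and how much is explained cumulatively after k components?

Step 1 — total variance = trace(Sigma) = Σ λ_i = 56 + 50 + 6 = 112.

Step 2 — fraction explained by component i = λ_i / Σ λ:
  PC1: 56/112 = 0.5
  PC2: 50/112 = 0.4464
  PC3: 6/112 = 0.0536

Step 3 — cumulative fraction after k components = (λ_1 + ... + λ_k) / Σ λ:
  k = 1: 56/112 = 0.5
  k = 2: (56 + 50)/112 = 106/112 = 0.9464
  k = 3: (56 + 50 + 6)/112 = 112/112 = 1

Summary (fraction, with percent):

explained: PC1 0.5 (50%), PC2 0.4464 (44.64%), PC3 0.0536 (5.36%);  cumulative: 0.5, 0.9464, 1


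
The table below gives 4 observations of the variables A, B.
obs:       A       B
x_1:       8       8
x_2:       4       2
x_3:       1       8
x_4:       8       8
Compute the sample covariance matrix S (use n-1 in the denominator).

Step 1 — column means:
  mean(A) = (8 + 4 + 1 + 8) / 4 = 21/4 = 5.25
  mean(B) = (8 + 2 + 8 + 8) / 4 = 26/4 = 6.5

Step 2 — sample covariance S[i,j] = (1/(n-1)) · Σ_k (x_{k,i} - mean_i) · (x_{k,j} - mean_j), with n-1 = 3.
  S[A,A] = ((2.75)·(2.75) + (-1.25)·(-1.25) + (-4.25)·(-4.25) + (2.75)·(2.75)) / 3 = 34.75/3 = 11.5833
  S[A,B] = ((2.75)·(1.5) + (-1.25)·(-4.5) + (-4.25)·(1.5) + (2.75)·(1.5)) / 3 = 7.5/3 = 2.5
  S[B,B] = ((1.5)·(1.5) + (-4.5)·(-4.5) + (1.5)·(1.5) + (1.5)·(1.5)) / 3 = 27/3 = 9

S is symmetric (S[j,i] = S[i,j]). Assembling:

S = [[11.5833, 2.5],
 [2.5, 9]]


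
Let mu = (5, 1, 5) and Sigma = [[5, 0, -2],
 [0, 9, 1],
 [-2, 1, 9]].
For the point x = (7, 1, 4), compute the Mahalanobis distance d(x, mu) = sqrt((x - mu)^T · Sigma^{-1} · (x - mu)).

Step 1 — centre the observation: (x - mu) = (2, 0, -1).

Step 2 — invert Sigma (cofactor / det for 3×3, or solve directly):
  Sigma^{-1} = [[0.2198, -0.0055, 0.0495],
 [-0.0055, 0.1126, -0.0137],
 [0.0495, -0.0137, 0.1236]].

Step 3 — form the quadratic (x - mu)^T · Sigma^{-1} · (x - mu):
  Sigma^{-1} · (x - mu) = (0.3901, 0.0027, -0.0247).
  (x - mu)^T · [Sigma^{-1} · (x - mu)] = (2)·(0.3901) + (0)·(0.0027) + (-1)·(-0.0247) = 0.8049.

Step 4 — take square root: d = √(0.8049) ≈ 0.8972.

d(x, mu) = √(0.8049) ≈ 0.8972


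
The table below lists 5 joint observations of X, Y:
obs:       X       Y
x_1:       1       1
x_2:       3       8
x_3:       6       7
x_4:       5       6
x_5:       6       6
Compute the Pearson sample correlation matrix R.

Step 1 — column means:
  mean(X) = (1 + 3 + 6 + 5 + 6) / 5 = 21/5 = 4.2
  mean(Y) = (1 + 8 + 7 + 6 + 6) / 5 = 28/5 = 5.6

Step 2 — sample variances and covariances s[i,j] = (1/(n-1)) · Σ_k (x_{k,i} - mean_i) · (x_{k,j} - mean_j), with n-1 = 4:
  s[X,X] = ((-3.2)·(-3.2) + (-1.2)·(-1.2) + (1.8)·(1.8) + (0.8)·(0.8) + (1.8)·(1.8)) / 4 = 18.8/4 = 4.7
  s[X,Y] = ((-3.2)·(-4.6) + (-1.2)·(2.4) + (1.8)·(1.4) + (0.8)·(0.4) + (1.8)·(0.4)) / 4 = 15.4/4 = 3.85
  s[Y,Y] = ((-4.6)·(-4.6) + (2.4)·(2.4) + (1.4)·(1.4) + (0.4)·(0.4) + (0.4)·(0.4)) / 4 = 29.2/4 = 7.3
  Sample standard deviations s_i = √(s[i,i]):
  s(X) = √(4.7) = 2.1679
  s(Y) = √(7.3) = 2.7019

Step 3 — r_{ij} = s_{ij} / (s_i · s_j):
  r[X,X] = 1 (diagonal).
  r[X,Y] = 3.85 / (2.1679 · 2.7019) = 3.85 / 5.8575 = 0.6573
  r[Y,Y] = 1 (diagonal).

R is symmetric with unit diagonal. Assembling:

R = [[1, 0.6573],
 [0.6573, 1]]


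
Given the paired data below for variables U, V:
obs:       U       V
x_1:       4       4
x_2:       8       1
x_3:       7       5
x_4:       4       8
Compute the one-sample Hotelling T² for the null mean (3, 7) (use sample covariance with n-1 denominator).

Step 1 — sample mean vector:
  mean(U) = (4 + 8 + 7 + 4) / 4 = 23/4 = 5.75
  mean(V) = (4 + 1 + 5 + 8) / 4 = 18/4 = 4.5
  x̄ = (5.75, 4.5),  deviation x̄ - mu_0 = (5.75, 4.5) - (3, 7) = (2.75, -2.5).

Step 2 — sample covariance matrix, S[i,j] = (1/(n-1)) · Σ_k (x_{k,i} - mean_i) · (x_{k,j} - mean_j), divisor n-1 = 3:
  S[U,U] = ((-1.75)·(-1.75) + (2.25)·(2.25) + (1.25)·(1.25) + (-1.75)·(-1.75)) / 3 = 12.75/3 = 4.25
  S[U,V] = ((-1.75)·(-0.5) + (2.25)·(-3.5) + (1.25)·(0.5) + (-1.75)·(3.5)) / 3 = -12.5/3 = -4.1667
  S[V,V] = ((-0.5)·(-0.5) + (-3.5)·(-3.5) + (0.5)·(0.5) + (3.5)·(3.5)) / 3 = 25/3 = 8.3333
  S = [[4.25, -4.1667],
 [-4.1667, 8.3333]].

Step 3 — invert S. det(S) = 4.25·8.3333 - (-4.1667)² = 18.0556.
  S^{-1} = (1/det) · [[d, -b], [-b, a]] = [[0.4615, 0.2308],
 [0.2308, 0.2354]].

Step 4 — quadratic form (x̄ - mu_0)^T · S^{-1} · (x̄ - mu_0):
  S^{-1} · (x̄ - mu_0) = (0.6923, 0.0462),
  (x̄ - mu_0)^T · [...] = (2.75)·(0.6923) + (-2.5)·(0.0462) = 1.7885.

Step 5 — scale by n: T² = 4 · 1.7885 = 7.1538.

T² ≈ 7.1538


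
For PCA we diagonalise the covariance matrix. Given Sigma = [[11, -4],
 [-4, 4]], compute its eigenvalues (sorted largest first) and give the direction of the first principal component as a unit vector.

Step 1 — characteristic polynomial of 2×2 Sigma:
  det(Sigma - λI) = λ² - trace · λ + det = 0.
  trace = 11 + 4 = 15, det = 11·4 - (-4)² = 28.
Step 2 — discriminant:
  Δ = trace² - 4·det = 225 - 112 = 113.
Step 3 — eigenvalues:
  λ = (trace ± √Δ)/2 = (15 ± 10.6301)/2,
  λ_1 = 12.8151,  λ_2 = 2.1849.

Step 4 — unit eigenvector for λ_1: solve (Sigma - λ_1 I)v = 0. First row:
  (11 - 12.8151)·v_x + (-4)·v_y = 0, i.e. (-1.8151)·v_x + (-4)·v_y = 0,
  so v ∝ (b, λ_1 - a) = (-4, 1.8151); multiply by -1 so the first entry is positive: u = (4, -1.8151).
  ||u|| = √((4)² + (-1.8151)²) = √(19.2945) ≈ 4.3925,
  v_1 = u/||u|| ≈ (0.9106, -0.4132) (||v_1|| = 1).

λ_1 = 12.8151,  λ_2 = 2.1849;  v_1 ≈ (0.9106, -0.4132)


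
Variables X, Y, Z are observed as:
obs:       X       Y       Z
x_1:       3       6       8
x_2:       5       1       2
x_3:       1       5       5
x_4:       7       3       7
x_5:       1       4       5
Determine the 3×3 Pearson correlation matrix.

Step 1 — column means:
  mean(X) = (3 + 5 + 1 + 7 + 1) / 5 = 17/5 = 3.4
  mean(Y) = (6 + 1 + 5 + 3 + 4) / 5 = 19/5 = 3.8
  mean(Z) = (8 + 2 + 5 + 7 + 5) / 5 = 27/5 = 5.4

Step 2 — sample variances and covariances s[i,j] = (1/(n-1)) · Σ_k (x_{k,i} - mean_i) · (x_{k,j} - mean_j), with n-1 = 4:
  s[X,X] = ((-0.4)·(-0.4) + (1.6)·(1.6) + (-2.4)·(-2.4) + (3.6)·(3.6) + (-2.4)·(-2.4)) / 4 = 27.2/4 = 6.8
  s[X,Y] = ((-0.4)·(2.2) + (1.6)·(-2.8) + (-2.4)·(1.2) + (3.6)·(-0.8) + (-2.4)·(0.2)) / 4 = -11.6/4 = -2.9
  s[X,Z] = ((-0.4)·(2.6) + (1.6)·(-3.4) + (-2.4)·(-0.4) + (3.6)·(1.6) + (-2.4)·(-0.4)) / 4 = 1.2/4 = 0.3
  s[Y,Y] = ((2.2)·(2.2) + (-2.8)·(-2.8) + (1.2)·(1.2) + (-0.8)·(-0.8) + (0.2)·(0.2)) / 4 = 14.8/4 = 3.7
  s[Y,Z] = ((2.2)·(2.6) + (-2.8)·(-3.4) + (1.2)·(-0.4) + (-0.8)·(1.6) + (0.2)·(-0.4)) / 4 = 13.4/4 = 3.35
  s[Z,Z] = ((2.6)·(2.6) + (-3.4)·(-3.4) + (-0.4)·(-0.4) + (1.6)·(1.6) + (-0.4)·(-0.4)) / 4 = 21.2/4 = 5.3
  Sample standard deviations s_i = √(s[i,i]):
  s(X) = √(6.8) = 2.6077
  s(Y) = √(3.7) = 1.9235
  s(Z) = √(5.3) = 2.3022

Step 3 — r_{ij} = s_{ij} / (s_i · s_j):
  r[X,X] = 1 (diagonal).
  r[X,Y] = -2.9 / (2.6077 · 1.9235) = -2.9 / 5.016 = -0.5782
  r[X,Z] = 0.3 / (2.6077 · 2.3022) = 0.3 / 6.0033 = 0.05
  r[Y,Y] = 1 (diagonal).
  r[Y,Z] = 3.35 / (1.9235 · 2.3022) = 3.35 / 4.4283 = 0.7565
  r[Z,Z] = 1 (diagonal).

R is symmetric with unit diagonal. Assembling:

R = [[1, -0.5782, 0.05],
 [-0.5782, 1, 0.7565],
 [0.05, 0.7565, 1]]


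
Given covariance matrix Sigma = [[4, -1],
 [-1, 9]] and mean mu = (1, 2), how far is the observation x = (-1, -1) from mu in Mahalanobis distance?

Step 1 — centre the observation: (x - mu) = (-2, -3).

Step 2 — invert Sigma. det(Sigma) = 4·9 - (-1)² = 35.
  Sigma^{-1} = (1/det) · [[d, -b], [-b, a]] = [[0.2571, 0.0286],
 [0.0286, 0.1143]].

Step 3 — form the quadratic (x - mu)^T · Sigma^{-1} · (x - mu):
  Sigma^{-1} · (x - mu) = (-0.6, -0.4).
  (x - mu)^T · [Sigma^{-1} · (x - mu)] = (-2)·(-0.6) + (-3)·(-0.4) = 2.4.

Step 4 — take square root: d = √(2.4) ≈ 1.5492.

d(x, mu) = √(2.4) ≈ 1.5492


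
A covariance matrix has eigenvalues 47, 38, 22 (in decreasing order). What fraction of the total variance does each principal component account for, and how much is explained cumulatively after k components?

Step 1 — total variance = trace(Sigma) = Σ λ_i = 47 + 38 + 22 = 107.

Step 2 — fraction explained by component i = λ_i / Σ λ:
  PC1: 47/107 = 0.4393
  PC2: 38/107 = 0.3551
  PC3: 22/107 = 0.2056

Step 3 — cumulative fraction after k components = (λ_1 + ... + λ_k) / Σ λ:
  k = 1: 47/107 = 0.4393
  k = 2: (47 + 38)/107 = 85/107 = 0.7944
  k = 3: (47 + 38 + 22)/107 = 107/107 = 1

Summary (fraction, with percent):

explained: PC1 0.4393 (43.93%), PC2 0.3551 (35.51%), PC3 0.2056 (20.56%);  cumulative: 0.4393, 0.7944, 1


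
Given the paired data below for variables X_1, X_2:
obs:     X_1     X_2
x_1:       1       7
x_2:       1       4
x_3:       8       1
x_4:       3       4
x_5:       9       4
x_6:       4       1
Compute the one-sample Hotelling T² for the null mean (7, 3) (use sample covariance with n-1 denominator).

Step 1 — sample mean vector:
  mean(X_1) = (1 + 1 + 8 + 3 + 9 + 4) / 6 = 26/6 = 4.3333
  mean(X_2) = (7 + 4 + 1 + 4 + 4 + 1) / 6 = 21/6 = 3.5
  x̄ = (4.3333, 3.5),  deviation x̄ - mu_0 = (4.3333, 3.5) - (7, 3) = (-2.6667, 0.5).

Step 2 — sample covariance matrix, S[i,j] = (1/(n-1)) · Σ_k (x_{k,i} - mean_i) · (x_{k,j} - mean_j), divisor n-1 = 5:
  S[X_1,X_1] = ((-3.3333)·(-3.3333) + (-3.3333)·(-3.3333) + (3.6667)·(3.6667) + (-1.3333)·(-1.3333) + (4.6667)·(4.6667) + (-0.3333)·(-0.3333)) / 5 = 59.3333/5 = 11.8667
  S[X_1,X_2] = ((-3.3333)·(3.5) + (-3.3333)·(0.5) + (3.6667)·(-2.5) + (-1.3333)·(0.5) + (4.6667)·(0.5) + (-0.3333)·(-2.5)) / 5 = -20/5 = -4
  S[X_2,X_2] = ((3.5)·(3.5) + (0.5)·(0.5) + (-2.5)·(-2.5) + (0.5)·(0.5) + (0.5)·(0.5) + (-2.5)·(-2.5)) / 5 = 25.5/5 = 5.1
  S = [[11.8667, -4],
 [-4, 5.1]].

Step 3 — invert S. det(S) = 11.8667·5.1 - (-4)² = 44.52.
  S^{-1} = (1/det) · [[d, -b], [-b, a]] = [[0.1146, 0.0898],
 [0.0898, 0.2665]].

Step 4 — quadratic form (x̄ - mu_0)^T · S^{-1} · (x̄ - mu_0):
  S^{-1} · (x̄ - mu_0) = (-0.2606, -0.1063),
  (x̄ - mu_0)^T · [...] = (-2.6667)·(-0.2606) + (0.5)·(-0.1063) = 0.6417.

Step 5 — scale by n: T² = 6 · 0.6417 = 3.85.

T² ≈ 3.85


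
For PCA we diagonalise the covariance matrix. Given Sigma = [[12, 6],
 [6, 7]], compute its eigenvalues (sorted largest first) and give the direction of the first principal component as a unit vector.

Step 1 — characteristic polynomial of 2×2 Sigma:
  det(Sigma - λI) = λ² - trace · λ + det = 0.
  trace = 12 + 7 = 19, det = 12·7 - (6)² = 48.
Step 2 — discriminant:
  Δ = trace² - 4·det = 361 - 192 = 169.
Step 3 — eigenvalues:
  λ = (trace ± √Δ)/2 = (19 ± 13)/2,
  λ_1 = 16,  λ_2 = 3.

Step 4 — unit eigenvector for λ_1: solve (Sigma - λ_1 I)v = 0. First row:
  (12 - 16)·v_x + (6)·v_y = 0, i.e. (-4)·v_x + (6)·v_y = 0,
  so v ∝ (b, λ_1 - a) = (6, 4) = u.
  ||u|| = √((6)² + (4)²) = √(52) ≈ 7.2111,
  v_1 = u/||u|| ≈ (0.8321, 0.5547) (||v_1|| = 1).

λ_1 = 16,  λ_2 = 3;  v_1 ≈ (0.8321, 0.5547)


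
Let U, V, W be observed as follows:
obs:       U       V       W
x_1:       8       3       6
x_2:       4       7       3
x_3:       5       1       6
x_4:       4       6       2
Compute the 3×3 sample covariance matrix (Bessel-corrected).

Step 1 — column means:
  mean(U) = (8 + 4 + 5 + 4) / 4 = 21/4 = 5.25
  mean(V) = (3 + 7 + 1 + 6) / 4 = 17/4 = 4.25
  mean(W) = (6 + 3 + 6 + 2) / 4 = 17/4 = 4.25

Step 2 — sample covariance S[i,j] = (1/(n-1)) · Σ_k (x_{k,i} - mean_i) · (x_{k,j} - mean_j), with n-1 = 3.
  S[U,U] = ((2.75)·(2.75) + (-1.25)·(-1.25) + (-0.25)·(-0.25) + (-1.25)·(-1.25)) / 3 = 10.75/3 = 3.5833
  S[U,V] = ((2.75)·(-1.25) + (-1.25)·(2.75) + (-0.25)·(-3.25) + (-1.25)·(1.75)) / 3 = -8.25/3 = -2.75
  S[U,W] = ((2.75)·(1.75) + (-1.25)·(-1.25) + (-0.25)·(1.75) + (-1.25)·(-2.25)) / 3 = 8.75/3 = 2.9167
  S[V,V] = ((-1.25)·(-1.25) + (2.75)·(2.75) + (-3.25)·(-3.25) + (1.75)·(1.75)) / 3 = 22.75/3 = 7.5833
  S[V,W] = ((-1.25)·(1.75) + (2.75)·(-1.25) + (-3.25)·(1.75) + (1.75)·(-2.25)) / 3 = -15.25/3 = -5.0833
  S[W,W] = ((1.75)·(1.75) + (-1.25)·(-1.25) + (1.75)·(1.75) + (-2.25)·(-2.25)) / 3 = 12.75/3 = 4.25

S is symmetric (S[j,i] = S[i,j]). Assembling:

S = [[3.5833, -2.75, 2.9167],
 [-2.75, 7.5833, -5.0833],
 [2.9167, -5.0833, 4.25]]


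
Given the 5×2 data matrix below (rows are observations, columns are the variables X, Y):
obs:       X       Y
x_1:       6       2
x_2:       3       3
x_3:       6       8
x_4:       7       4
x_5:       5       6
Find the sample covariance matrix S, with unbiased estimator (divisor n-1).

Step 1 — column means:
  mean(X) = (6 + 3 + 6 + 7 + 5) / 5 = 27/5 = 5.4
  mean(Y) = (2 + 3 + 8 + 4 + 6) / 5 = 23/5 = 4.6

Step 2 — sample covariance S[i,j] = (1/(n-1)) · Σ_k (x_{k,i} - mean_i) · (x_{k,j} - mean_j), with n-1 = 4.
  S[X,X] = ((0.6)·(0.6) + (-2.4)·(-2.4) + (0.6)·(0.6) + (1.6)·(1.6) + (-0.4)·(-0.4)) / 4 = 9.2/4 = 2.3
  S[X,Y] = ((0.6)·(-2.6) + (-2.4)·(-1.6) + (0.6)·(3.4) + (1.6)·(-0.6) + (-0.4)·(1.4)) / 4 = 2.8/4 = 0.7
  S[Y,Y] = ((-2.6)·(-2.6) + (-1.6)·(-1.6) + (3.4)·(3.4) + (-0.6)·(-0.6) + (1.4)·(1.4)) / 4 = 23.2/4 = 5.8

S is symmetric (S[j,i] = S[i,j]). Assembling:

S = [[2.3, 0.7],
 [0.7, 5.8]]


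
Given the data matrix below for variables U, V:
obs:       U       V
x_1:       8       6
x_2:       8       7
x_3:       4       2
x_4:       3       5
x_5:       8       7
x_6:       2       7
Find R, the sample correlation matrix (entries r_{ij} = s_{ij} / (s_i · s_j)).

Step 1 — column means:
  mean(U) = (8 + 8 + 4 + 3 + 8 + 2) / 6 = 33/6 = 5.5
  mean(V) = (6 + 7 + 2 + 5 + 7 + 7) / 6 = 34/6 = 5.6667

Step 2 — sample variances and covariances s[i,j] = (1/(n-1)) · Σ_k (x_{k,i} - mean_i) · (x_{k,j} - mean_j), with n-1 = 5:
  s[U,U] = ((2.5)·(2.5) + (2.5)·(2.5) + (-1.5)·(-1.5) + (-2.5)·(-2.5) + (2.5)·(2.5) + (-3.5)·(-3.5)) / 5 = 39.5/5 = 7.9
  s[U,V] = ((2.5)·(0.3333) + (2.5)·(1.3333) + (-1.5)·(-3.6667) + (-2.5)·(-0.6667) + (2.5)·(1.3333) + (-3.5)·(1.3333)) / 5 = 10/5 = 2
  s[V,V] = ((0.3333)·(0.3333) + (1.3333)·(1.3333) + (-3.6667)·(-3.6667) + (-0.6667)·(-0.6667) + (1.3333)·(1.3333) + (1.3333)·(1.3333)) / 5 = 19.3333/5 = 3.8667
  Sample standard deviations s_i = √(s[i,i]):
  s(U) = √(7.9) = 2.8107
  s(V) = √(3.8667) = 1.9664

Step 3 — r_{ij} = s_{ij} / (s_i · s_j):
  r[U,U] = 1 (diagonal).
  r[U,V] = 2 / (2.8107 · 1.9664) = 2 / 5.5269 = 0.3619
  r[V,V] = 1 (diagonal).

R is symmetric with unit diagonal. Assembling:

R = [[1, 0.3619],
 [0.3619, 1]]


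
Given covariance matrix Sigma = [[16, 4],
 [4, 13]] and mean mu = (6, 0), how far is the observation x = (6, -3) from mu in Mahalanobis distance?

Step 1 — centre the observation: (x - mu) = (0, -3).

Step 2 — invert Sigma. det(Sigma) = 16·13 - (4)² = 192.
  Sigma^{-1} = (1/det) · [[d, -b], [-b, a]] = [[0.0677, -0.0208],
 [-0.0208, 0.0833]].

Step 3 — form the quadratic (x - mu)^T · Sigma^{-1} · (x - mu):
  Sigma^{-1} · (x - mu) = (0.0625, -0.25).
  (x - mu)^T · [Sigma^{-1} · (x - mu)] = (0)·(0.0625) + (-3)·(-0.25) = 0.75.

Step 4 — take square root: d = √(0.75) ≈ 0.866.

d(x, mu) = √(0.75) ≈ 0.866


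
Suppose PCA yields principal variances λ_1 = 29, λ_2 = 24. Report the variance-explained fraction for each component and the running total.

Step 1 — total variance = trace(Sigma) = Σ λ_i = 29 + 24 = 53.

Step 2 — fraction explained by component i = λ_i / Σ λ:
  PC1: 29/53 = 0.5472
  PC2: 24/53 = 0.4528

Step 3 — cumulative fraction after k components = (λ_1 + ... + λ_k) / Σ λ:
  k = 1: 29/53 = 0.5472
  k = 2: (29 + 24)/53 = 53/53 = 1

Summary (fraction, with percent):

explained: PC1 0.5472 (54.72%), PC2 0.4528 (45.28%);  cumulative: 0.5472, 1


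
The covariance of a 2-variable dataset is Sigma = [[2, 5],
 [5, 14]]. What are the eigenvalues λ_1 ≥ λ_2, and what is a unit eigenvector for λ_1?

Step 1 — characteristic polynomial of 2×2 Sigma:
  det(Sigma - λI) = λ² - trace · λ + det = 0.
  trace = 2 + 14 = 16, det = 2·14 - (5)² = 3.
Step 2 — discriminant:
  Δ = trace² - 4·det = 256 - 12 = 244.
Step 3 — eigenvalues:
  λ = (trace ± √Δ)/2 = (16 ± 15.6205)/2,
  λ_1 = 15.8102,  λ_2 = 0.1898.

Step 4 — unit eigenvector for λ_1: solve (Sigma - λ_1 I)v = 0. First row:
  (2 - 15.8102)·v_x + (5)·v_y = 0, i.e. (-13.8102)·v_x + (5)·v_y = 0,
  so v ∝ (b, λ_1 - a) = (5, 13.8102) = u.
  ||u|| = √((5)² + (13.8102)²) = √(215.723) ≈ 14.6875,
  v_1 = u/||u|| ≈ (0.3404, 0.9403) (||v_1|| = 1).

λ_1 = 15.8102,  λ_2 = 0.1898;  v_1 ≈ (0.3404, 0.9403)


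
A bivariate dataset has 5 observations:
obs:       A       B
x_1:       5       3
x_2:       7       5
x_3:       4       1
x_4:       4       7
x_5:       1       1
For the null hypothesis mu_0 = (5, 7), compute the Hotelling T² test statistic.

Step 1 — sample mean vector:
  mean(A) = (5 + 7 + 4 + 4 + 1) / 5 = 21/5 = 4.2
  mean(B) = (3 + 5 + 1 + 7 + 1) / 5 = 17/5 = 3.4
  x̄ = (4.2, 3.4),  deviation x̄ - mu_0 = (4.2, 3.4) - (5, 7) = (-0.8, -3.6).

Step 2 — sample covariance matrix, S[i,j] = (1/(n-1)) · Σ_k (x_{k,i} - mean_i) · (x_{k,j} - mean_j), divisor n-1 = 4:
  S[A,A] = ((0.8)·(0.8) + (2.8)·(2.8) + (-0.2)·(-0.2) + (-0.2)·(-0.2) + (-3.2)·(-3.2)) / 4 = 18.8/4 = 4.7
  S[A,B] = ((0.8)·(-0.4) + (2.8)·(1.6) + (-0.2)·(-2.4) + (-0.2)·(3.6) + (-3.2)·(-2.4)) / 4 = 11.6/4 = 2.9
  S[B,B] = ((-0.4)·(-0.4) + (1.6)·(1.6) + (-2.4)·(-2.4) + (3.6)·(3.6) + (-2.4)·(-2.4)) / 4 = 27.2/4 = 6.8
  S = [[4.7, 2.9],
 [2.9, 6.8]].

Step 3 — invert S. det(S) = 4.7·6.8 - (2.9)² = 23.55.
  S^{-1} = (1/det) · [[d, -b], [-b, a]] = [[0.2887, -0.1231],
 [-0.1231, 0.1996]].

Step 4 — quadratic form (x̄ - mu_0)^T · S^{-1} · (x̄ - mu_0):
  S^{-1} · (x̄ - mu_0) = (0.2123, -0.62),
  (x̄ - mu_0)^T · [...] = (-0.8)·(0.2123) + (-3.6)·(-0.62) = 2.062.

Step 5 — scale by n: T² = 5 · 2.062 = 10.31.

T² ≈ 10.31


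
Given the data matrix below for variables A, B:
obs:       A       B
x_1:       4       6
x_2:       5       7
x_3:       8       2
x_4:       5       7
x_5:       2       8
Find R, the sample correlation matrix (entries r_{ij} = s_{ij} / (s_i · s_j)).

Step 1 — column means:
  mean(A) = (4 + 5 + 8 + 5 + 2) / 5 = 24/5 = 4.8
  mean(B) = (6 + 7 + 2 + 7 + 8) / 5 = 30/5 = 6

Step 2 — sample variances and covariances s[i,j] = (1/(n-1)) · Σ_k (x_{k,i} - mean_i) · (x_{k,j} - mean_j), with n-1 = 4:
  s[A,A] = ((-0.8)·(-0.8) + (0.2)·(0.2) + (3.2)·(3.2) + (0.2)·(0.2) + (-2.8)·(-2.8)) / 4 = 18.8/4 = 4.7
  s[A,B] = ((-0.8)·(0) + (0.2)·(1) + (3.2)·(-4) + (0.2)·(1) + (-2.8)·(2)) / 4 = -18/4 = -4.5
  s[B,B] = ((0)·(0) + (1)·(1) + (-4)·(-4) + (1)·(1) + (2)·(2)) / 4 = 22/4 = 5.5
  Sample standard deviations s_i = √(s[i,i]):
  s(A) = √(4.7) = 2.1679
  s(B) = √(5.5) = 2.3452

Step 3 — r_{ij} = s_{ij} / (s_i · s_j):
  r[A,A] = 1 (diagonal).
  r[A,B] = -4.5 / (2.1679 · 2.3452) = -4.5 / 5.0843 = -0.8851
  r[B,B] = 1 (diagonal).

R is symmetric with unit diagonal. Assembling:

R = [[1, -0.8851],
 [-0.8851, 1]]


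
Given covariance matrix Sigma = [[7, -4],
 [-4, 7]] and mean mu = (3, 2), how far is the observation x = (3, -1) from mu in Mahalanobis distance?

Step 1 — centre the observation: (x - mu) = (0, -3).

Step 2 — invert Sigma. det(Sigma) = 7·7 - (-4)² = 33.
  Sigma^{-1} = (1/det) · [[d, -b], [-b, a]] = [[0.2121, 0.1212],
 [0.1212, 0.2121]].

Step 3 — form the quadratic (x - mu)^T · Sigma^{-1} · (x - mu):
  Sigma^{-1} · (x - mu) = (-0.3636, -0.6364).
  (x - mu)^T · [Sigma^{-1} · (x - mu)] = (0)·(-0.3636) + (-3)·(-0.6364) = 1.9091.

Step 4 — take square root: d = √(1.9091) ≈ 1.3817.

d(x, mu) = √(1.9091) ≈ 1.3817


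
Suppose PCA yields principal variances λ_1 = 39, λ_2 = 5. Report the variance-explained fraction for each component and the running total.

Step 1 — total variance = trace(Sigma) = Σ λ_i = 39 + 5 = 44.

Step 2 — fraction explained by component i = λ_i / Σ λ:
  PC1: 39/44 = 0.8864
  PC2: 5/44 = 0.1136

Step 3 — cumulative fraction after k components = (λ_1 + ... + λ_k) / Σ λ:
  k = 1: 39/44 = 0.8864
  k = 2: (39 + 5)/44 = 44/44 = 1

Summary (fraction, with percent):

explained: PC1 0.8864 (88.64%), PC2 0.1136 (11.36%);  cumulative: 0.8864, 1


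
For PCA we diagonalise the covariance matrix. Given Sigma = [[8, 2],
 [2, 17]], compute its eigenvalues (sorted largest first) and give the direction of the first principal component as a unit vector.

Step 1 — characteristic polynomial of 2×2 Sigma:
  det(Sigma - λI) = λ² - trace · λ + det = 0.
  trace = 8 + 17 = 25, det = 8·17 - (2)² = 132.
Step 2 — discriminant:
  Δ = trace² - 4·det = 625 - 528 = 97.
Step 3 — eigenvalues:
  λ = (trace ± √Δ)/2 = (25 ± 9.8489)/2,
  λ_1 = 17.4244,  λ_2 = 7.5756.

Step 4 — unit eigenvector for λ_1: solve (Sigma - λ_1 I)v = 0. First row:
  (8 - 17.4244)·v_x + (2)·v_y = 0, i.e. (-9.4244)·v_x + (2)·v_y = 0,
  so v ∝ (b, λ_1 - a) = (2, 9.4244) = u.
  ||u|| = √((2)² + (9.4244)²) = √(92.8199) ≈ 9.6343,
  v_1 = u/||u|| ≈ (0.2076, 0.9782) (||v_1|| = 1).

λ_1 = 17.4244,  λ_2 = 7.5756;  v_1 ≈ (0.2076, 0.9782)


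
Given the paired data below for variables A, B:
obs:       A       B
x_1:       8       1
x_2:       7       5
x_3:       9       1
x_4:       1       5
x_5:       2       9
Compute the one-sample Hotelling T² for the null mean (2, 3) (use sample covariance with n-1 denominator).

Step 1 — sample mean vector:
  mean(A) = (8 + 7 + 9 + 1 + 2) / 5 = 27/5 = 5.4
  mean(B) = (1 + 5 + 1 + 5 + 9) / 5 = 21/5 = 4.2
  x̄ = (5.4, 4.2),  deviation x̄ - mu_0 = (5.4, 4.2) - (2, 3) = (3.4, 1.2).

Step 2 — sample covariance matrix, S[i,j] = (1/(n-1)) · Σ_k (x_{k,i} - mean_i) · (x_{k,j} - mean_j), divisor n-1 = 4:
  S[A,A] = ((2.6)·(2.6) + (1.6)·(1.6) + (3.6)·(3.6) + (-4.4)·(-4.4) + (-3.4)·(-3.4)) / 4 = 53.2/4 = 13.3
  S[A,B] = ((2.6)·(-3.2) + (1.6)·(0.8) + (3.6)·(-3.2) + (-4.4)·(0.8) + (-3.4)·(4.8)) / 4 = -38.4/4 = -9.6
  S[B,B] = ((-3.2)·(-3.2) + (0.8)·(0.8) + (-3.2)·(-3.2) + (0.8)·(0.8) + (4.8)·(4.8)) / 4 = 44.8/4 = 11.2
  S = [[13.3, -9.6],
 [-9.6, 11.2]].

Step 3 — invert S. det(S) = 13.3·11.2 - (-9.6)² = 56.8.
  S^{-1} = (1/det) · [[d, -b], [-b, a]] = [[0.1972, 0.169],
 [0.169, 0.2342]].

Step 4 — quadratic form (x̄ - mu_0)^T · S^{-1} · (x̄ - mu_0):
  S^{-1} · (x̄ - mu_0) = (0.8732, 0.8556),
  (x̄ - mu_0)^T · [...] = (3.4)·(0.8732) + (1.2)·(0.8556) = 3.9958.

Step 5 — scale by n: T² = 5 · 3.9958 = 19.9789.

T² ≈ 19.9789
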